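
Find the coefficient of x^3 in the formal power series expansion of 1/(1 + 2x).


Write 1/(1 + c x) = 1/(1 - (-c) x) and apply the geometric-series identity
1/(1 - y) = sum_{k>=0} y^k to get 1/(1 + c x) = sum_{k>=0} (-c)^k x^k.
So the coefficient of x^k is (-c)^k = (-1)^k * c^k.
Here c = 2 and k = 3:
(-2)^3 = -1 * 8 = -8

-8


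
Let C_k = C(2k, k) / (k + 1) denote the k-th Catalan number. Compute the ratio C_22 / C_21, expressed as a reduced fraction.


Using C_k = (2k)! / (k! (k+1)!), the ratio C_{k+1}/C_k simplifies to
C_{k+1}/C_k = [(2k+2)! / ((k+1)! (k+2)!)] * [k! (k+1)! / (2k)!]
 = (2k+2)(2k+1) / ((k+1)(k+2)) = 2(2k+1) / (k+2).
For k = 21: 2(2*21 + 1) / (21 + 2) = 86/23 = 86/23.

86/23


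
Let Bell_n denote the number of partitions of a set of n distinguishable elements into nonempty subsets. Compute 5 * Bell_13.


Bell_13 can be computed from the Bell triangle or from Dobinski's identity Bell_n = (1/e) * sum_{k>=0} k^n / k!.
Computing Bell_13 = 27644437.
Then 5 * 27644437 = 138222185.

138222185


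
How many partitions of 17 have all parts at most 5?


Using the generating function (1-x)^(-1)(1-x^2)^(-1)...(1-x^5)^(-1),
the coefficient of x^17 counts these restricted partitions.
Result = 119

119


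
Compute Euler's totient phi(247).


phi(n) counts integers in [1, n] coprime to n. Using the multiplicative formula phi(n) = n * prod_{p | n} (1 - 1/p):
247 = 13 * 19, so
phi(247) = 247 * (1 - 1/13) * (1 - 1/19) = 216.

216


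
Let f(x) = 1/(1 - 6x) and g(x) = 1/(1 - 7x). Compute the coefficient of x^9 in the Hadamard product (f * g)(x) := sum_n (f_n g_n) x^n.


f has coefficients f_k = 6^k and g has coefficients g_k = 7^k, so the Hadamard product has coefficient (f*g)_k = 6^k * 7^k = 42^k.
For k = 9: 42^9 = 406671383849472.

406671383849472


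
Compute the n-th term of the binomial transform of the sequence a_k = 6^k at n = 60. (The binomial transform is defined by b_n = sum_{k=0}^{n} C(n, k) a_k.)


With a_k = 6^k, b_n = sum_{k=0}^{n} C(n, k) 6^k = (1 + 6)^n by the binomial theorem.
For n = 60: (1 + 6)^60 = 7^60 = 508021860739623365322188197652216501772434524836001.

508021860739623365322188197652216501772434524836001


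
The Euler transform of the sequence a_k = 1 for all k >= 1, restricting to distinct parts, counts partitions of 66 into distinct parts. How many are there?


Partitions of 66 into distinct parts can be computed via generating function.
Product (1+x)(1+x^2)(1+x^3)...
The coefficient of x^66 = 20132

20132


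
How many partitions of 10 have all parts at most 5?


Using the generating function (1-x)^(-1)(1-x^2)^(-1)...(1-x^5)^(-1),
the coefficient of x^10 counts these restricted partitions.
Result = 30

30


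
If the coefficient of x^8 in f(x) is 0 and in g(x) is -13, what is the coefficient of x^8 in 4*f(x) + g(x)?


Scalar multiplication scales coefficients: 4 * 0 = 0.
Then add the g coefficient: 0 + -13
= -13

-13


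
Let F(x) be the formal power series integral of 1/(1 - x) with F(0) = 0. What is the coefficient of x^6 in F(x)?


1/(1 - x) = sum_{k>=0} x^k. Integrating termwise and using F(0) = 0 gives
F(x) = sum_{k>=0} x^(k+1) / (k+1) = sum_{m>=1} x^m / m = -ln(1 - x).
So the coefficient of x^6 is 1/6 = 1/6.

1/6


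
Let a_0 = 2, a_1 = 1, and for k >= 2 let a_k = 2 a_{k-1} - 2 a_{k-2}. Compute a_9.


Iterating the recurrence forward:
a_0 = 2
a_1 = 1
a_2 = 2*1 - 2*2 = -2
a_3 = 2*-2 - 2*1 = -6
a_4 = 2*-6 - 2*-2 = -8
a_5 = 2*-8 - 2*-6 = -4
a_6 = 2*-4 - 2*-8 = 8
a_7 = 2*8 - 2*-4 = 24
a_8 = 2*24 - 2*8 = 32
a_9 = 2*32 - 2*24 = 16
So a_9 = 16.

16


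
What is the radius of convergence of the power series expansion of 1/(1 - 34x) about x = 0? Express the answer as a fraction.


Expanding 1/(1 - 34x) = sum_{k>=0} 34^k x^k, the series converges when |34x| < 1, i.e., |x| < 1/34.
So the radius of convergence is 1/34 = 1/34.

1/34


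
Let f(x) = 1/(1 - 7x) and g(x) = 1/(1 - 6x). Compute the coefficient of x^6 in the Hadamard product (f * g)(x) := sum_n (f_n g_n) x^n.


f has coefficients f_k = 7^k and g has coefficients g_k = 6^k, so the Hadamard product has coefficient (f*g)_k = 7^k * 6^k = 42^k.
For k = 6: 42^6 = 5489031744.

5489031744


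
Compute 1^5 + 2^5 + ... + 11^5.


This power sum has a closed form given by Faulhaber's formula
sum_{k=1}^{m} k^p = (1 / (p + 1)) * sum_{j=0}^{p} C(p + 1, j) B_j m^(p + 1 - j),
but for small m direct computation is fastest:
1 + 32 + 243 + 1024 + 3125 + 7776 + 16807 + 32768 + 59049 + 100000 + 161051 = 381876.

381876


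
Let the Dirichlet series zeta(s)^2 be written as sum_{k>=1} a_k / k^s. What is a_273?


The Dirichlet convolution of the constant function 1 with itself gives (1 * 1)(k) = sum_{d | k} 1 = d(k), the number of positive divisors of k.
Since zeta(s) = sum_{k>=1} 1/k^s, we have zeta(s)^2 = sum_{k>=1} d(k)/k^s, so a_k = d(k).
For k = 273: the divisors are 1, 3, 7, 13, 21, 39, 91, 273.
Count = 8.

8


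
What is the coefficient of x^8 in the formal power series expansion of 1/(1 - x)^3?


The expansion 1/(1 - x)^r = sum_{k>=0} C(k + r - 1, r - 1) x^k follows from the multiset / negative-binomial theorem (or from repeated differentiation of the geometric series).
For r = 3 and k = 8:
C(10, 2) = 3628800 / (2 * 40320) = 45.

45


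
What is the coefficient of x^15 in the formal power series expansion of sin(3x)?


The Maclaurin series is sin(t) = sum_{k>=0} (-1)^k t^(2k+1) / (2k+1)!, so substituting t = 3x, only odd powers of x are nonzero, with coefficient of x^(2k+1) equal to (-1)^k 3^(2k+1) / (2k+1)!.
Write 15 = 2*7 + 1, giving the coefficient (-1)^7 * 3^15 / 15! = -14348907/1307674368000 = -19683/1793792000.

-19683/1793792000


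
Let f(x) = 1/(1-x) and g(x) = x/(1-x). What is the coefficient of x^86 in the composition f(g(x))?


First simplify the composition: f(g(x)) = 1/(1 - x/(1-x)) = (1-x)/((1-x) - x) = (1-x)/(1-2x).
Now extract the coefficient. Write (1-x)/(1-2x) = 1/(1-2x) - x/(1-2x).
The coefficient of x^n in 1/(1-2x) is 2^n, and in x/(1-2x) is 2^(n-1) (for n >= 1).
So the coefficient of x^86 is 2^86 - 2^85 = 77371252455336267181195264 - 38685626227668133590597632 = 38685626227668133590597632.

38685626227668133590597632


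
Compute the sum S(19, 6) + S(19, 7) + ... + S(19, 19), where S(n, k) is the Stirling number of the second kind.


By definition, S(n, k) counts partitions of an n-set into exactly k nonempty blocks.
Computing row n = 19 for k = 6..19:
S(19, k): 693081601779, 1492924634839, 1709751003480, 1144614626805, 477297033785, 129413217791, 23466951300, 2892439160, 243577530, 13916778, 527136, 12597, 171, 1
Sum = 5673699543152.

5673699543152


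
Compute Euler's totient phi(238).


phi(n) counts integers in [1, n] coprime to n. Using the multiplicative formula phi(n) = n * prod_{p | n} (1 - 1/p):
238 = 2 * 7 * 17, so
phi(238) = 238 * (1 - 1/2) * (1 - 1/7) * (1 - 1/17) = 96.

96


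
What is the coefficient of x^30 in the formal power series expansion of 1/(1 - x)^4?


The negative binomial / multiset identity is
1/(1 - x)^r = sum_{k>=0} C(k + r - 1, r - 1) x^k.
Here r = 4 and k = 30, so the coefficient is
C(30 + 3, 3) = C(33, 3)
= 5456

5456


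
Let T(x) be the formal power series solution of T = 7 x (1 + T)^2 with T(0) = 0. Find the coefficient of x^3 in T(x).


Apply the Lagrange inversion formula: if T = 7 x * phi(T) with phi(t) = (1 + t)^2, then [x^n] T = 7^n * (1/n) [t^(n-1)] phi(t)^n = 7^n * (1/n) [t^(n-1)] (1 + t)^(2n) = 7^n * (1/n) C(2n, n-1).
Using the identity C(2n, n-1) = C(2n, n) * n / (n+1), the unscaled factor equals C(2n, n) / (n+1) = C_n, the n-th Catalan number.
For n = 3: C_3 = C(6, 3) / 4 = 20/4 = 5.
With the 7^3 = 343 factor, the coefficient is 343 * 5 = 1715.

1715


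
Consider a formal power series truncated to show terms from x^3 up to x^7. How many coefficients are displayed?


From x^3 to x^7 inclusive, the count is 7 - 3 + 1 = 5.

5


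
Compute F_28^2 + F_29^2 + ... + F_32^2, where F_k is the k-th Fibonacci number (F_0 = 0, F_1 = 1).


There is a standard identity sum_{k=0}^{N} F_k^2 = F_N * F_{N+1} (proved inductively from the telescoping relation F_k^2 = F_k F_{k+1} - F_{k-1} F_k). Then
sum_{k=28}^{32} F_k^2 = F_32 F_33 - F_27 F_28.
Computing: F_32 = 2178309, F_33 = 3524578, F_27 = 196418, F_28 = 317811.
Sum = 2178309 * 3524578 - 196418 * 317811 = 7615196177604.

7615196177604


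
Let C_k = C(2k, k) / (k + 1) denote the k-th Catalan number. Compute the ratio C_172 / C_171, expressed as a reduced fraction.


Using C_k = (2k)! / (k! (k+1)!), the ratio C_{k+1}/C_k simplifies to
C_{k+1}/C_k = [(2k+2)! / ((k+1)! (k+2)!)] * [k! (k+1)! / (2k)!]
 = (2k+2)(2k+1) / ((k+1)(k+2)) = 2(2k+1) / (k+2).
For k = 171: 2(2*171 + 1) / (171 + 2) = 686/173 = 686/173.

686/173


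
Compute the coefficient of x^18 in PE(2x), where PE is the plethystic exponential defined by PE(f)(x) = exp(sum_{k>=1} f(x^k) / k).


With f(x) = 2x, the exponent is sum_{k>=1} 2 x^k / k = 2 * (-ln(1 - x)). Exponentiating:
PE(2x) = exp(-2 ln(1 - x)) = 1/(1 - x)^2.
By the negative binomial expansion, [x^n] 1/(1 - x)^2 = C(n + 1, 1).
For n = 18: C(19, 1) = 19.

19


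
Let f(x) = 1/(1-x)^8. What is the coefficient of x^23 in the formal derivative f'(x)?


Differentiate: d/dx [ 1/(1-x)^r ] = r / (1-x)^(r+1).
Here r = 8, so f'(x) = 8 / (1-x)^9.
The expansion of 1/(1-x)^(r+1) has coefficient of x^n equal to C(n+r, r).
So the coefficient of x^23 in f'(x) is
8 * C(31, 8) = 8 * 7888725 = 63109800

63109800


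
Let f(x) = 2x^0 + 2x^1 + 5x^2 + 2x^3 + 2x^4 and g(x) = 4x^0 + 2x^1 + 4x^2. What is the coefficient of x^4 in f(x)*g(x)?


Cauchy product at x^4:
5*4 + 2*2 + 2*4
= 32

32


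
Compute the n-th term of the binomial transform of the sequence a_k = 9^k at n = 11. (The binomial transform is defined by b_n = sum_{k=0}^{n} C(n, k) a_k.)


With a_k = 9^k, b_n = sum_{k=0}^{n} C(n, k) 9^k = (1 + 9)^n by the binomial theorem.
For n = 11: (1 + 9)^11 = 10^11 = 100000000000.

100000000000


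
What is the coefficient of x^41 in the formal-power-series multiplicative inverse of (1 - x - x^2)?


Let the inverse be f(x) = sum_{k>=0} a_k x^k. From f(x) * (1 - x - x^2) = 1 and matching coefficients:
 x^0: a_0 = 1.
 x^1: a_1 - a_0 = 0, so a_1 = 1.
 x^k (k >= 2): a_k - a_{k-1} - a_{k-2} = 0, i.e. a_k = a_{k-1} + a_{k-2}.
This is the Fibonacci-type recurrence shifted so that a_0 = a_1 = 1.
Iterating: a_0=1, a_1=1, a_2=2, a_3=3, a_4=5, a_5=8, a_6=13, a_7=21, a_8=34, a_9=55, ...
a_41 = 267914296.

267914296


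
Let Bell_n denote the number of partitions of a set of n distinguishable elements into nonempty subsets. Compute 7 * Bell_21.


Bell_21 can be computed from the Bell triangle or from Dobinski's identity Bell_n = (1/e) * sum_{k>=0} k^n / k!.
Computing Bell_21 = 474869816156751.
Then 7 * 474869816156751 = 3324088713097257.

3324088713097257


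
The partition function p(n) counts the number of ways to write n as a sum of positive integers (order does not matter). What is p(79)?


Using the generating function prod_{k>=1} 1/(1-x^k), we compute p(79).
By dynamic programming over parts 1 through 79:
p(79) = 13848650

13848650


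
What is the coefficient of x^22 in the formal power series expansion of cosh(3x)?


The Maclaurin series is cosh(t) = sum_{m>=0} t^(2m) / (2m)!, so substituting t = 3x, only even powers of x are nonzero, with coefficient of x^(2m) equal to 3^(2m) / (2m)!.
For x^22 the coefficient is 3^22/22! = 31381059609/1124000727777607680000 = 1594323/57105153064960000.

1594323/57105153064960000


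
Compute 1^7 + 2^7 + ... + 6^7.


This power sum has a closed form given by Faulhaber's formula
sum_{k=1}^{m} k^p = (1 / (p + 1)) * sum_{j=0}^{p} C(p + 1, j) B_j m^(p + 1 - j),
but for small m direct computation is fastest:
1 + 128 + 2187 + 16384 + 78125 + 279936 = 376761.

376761


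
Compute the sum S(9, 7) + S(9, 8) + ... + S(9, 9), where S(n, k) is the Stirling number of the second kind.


By definition, S(n, k) counts partitions of an n-set into exactly k nonempty blocks.
Computing row n = 9 for k = 7..9:
S(9, k): 462, 36, 1
Sum = 499.

499


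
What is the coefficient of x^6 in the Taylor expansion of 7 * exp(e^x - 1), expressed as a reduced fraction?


exp(e^x - 1) = sum_{k>=0} Bell_k x^k / k!, where Bell_k is the k-th Bell number.
So the coefficient of x^6 is 7 * Bell_6 / 6!.
Computing: Bell_6 = 203 and 6! = 720, giving
7 * 203/720 = 1421/720.

1421/720


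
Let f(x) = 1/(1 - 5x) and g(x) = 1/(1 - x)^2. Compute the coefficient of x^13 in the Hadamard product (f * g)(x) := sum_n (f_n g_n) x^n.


f has coefficients f_k = 5^k. For g = 1/(1 - x)^2 the coefficient is g_k = C(k + 1, 1) = k + 1. The Hadamard coefficient is (f * g)_k = 5^k * (k + 1).
For k = 13: 5^13 * 14 = 1220703125 * 14 = 17089843750.

17089843750


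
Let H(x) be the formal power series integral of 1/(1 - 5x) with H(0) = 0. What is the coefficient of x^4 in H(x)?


1/(1 - 5x) = sum_{k>=0} 5^k x^k. Integrating termwise with H(0) = 0:
H(x) = sum_{k>=0} 5^k x^(k+1) / (k+1) = sum_{m>=1} 5^(m-1) x^m / m.
For m = 4: 5^3/4 = 125/4 = 125/4.

125/4


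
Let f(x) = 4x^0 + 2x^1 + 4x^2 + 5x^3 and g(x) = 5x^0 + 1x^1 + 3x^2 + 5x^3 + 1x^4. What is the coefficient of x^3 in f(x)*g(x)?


Cauchy product at x^3:
4*5 + 2*3 + 4*1 + 5*5
= 55

55


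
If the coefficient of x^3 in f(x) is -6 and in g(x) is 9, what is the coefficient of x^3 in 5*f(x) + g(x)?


Scalar multiplication scales coefficients: 5 * -6 = -30.
Then add the g coefficient: -30 + 9
= -21

-21


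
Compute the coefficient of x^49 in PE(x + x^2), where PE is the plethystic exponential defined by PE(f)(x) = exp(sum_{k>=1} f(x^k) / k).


With f(x) = x + x^2, the exponent is sum_{k>=1} (x^k + x^(2k)) / k = -ln(1 - x) - ln(1 - x^2). Exponentiating:
PE(x + x^2) = 1 / ((1 - x)(1 - x^2)).
This is the generating function for partitions of n into parts of size 1 or 2. The number of 2's can be any j in 0..24, and the rest are 1's, so
[x^49] = floor(49/2) + 1 = 25.

25


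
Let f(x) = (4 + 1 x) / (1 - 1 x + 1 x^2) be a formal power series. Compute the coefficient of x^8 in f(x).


Write f(x) = sum_{k>=0} a_k x^k. Multiplying both sides by 1 - 1 x + 1 x^2 gives
(1 - 1 x + 1 x^2) sum_{k>=0} a_k x^k = 4 + 1 x.
Matching coefficients:
 x^0: a_0 = 4
 x^1: a_1 - 1 a_0 = 1  =>  a_1 = 1*4 + 1 = 5
 x^k (k >= 2): a_k = 1 a_{k-1} - 1 a_{k-2}.
Iterating: a_2 = 1, a_3 = -4, a_4 = -5, a_5 = -1, a_6 = 4, a_7 = 5, a_8 = 1.
So the coefficient of x^8 is 1.

1


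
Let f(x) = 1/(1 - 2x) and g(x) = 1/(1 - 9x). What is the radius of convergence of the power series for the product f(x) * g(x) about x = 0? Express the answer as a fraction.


The radius of 1/(1 - 2x) is 1/2 (nearest singularity at x = 1/2), and the radius of 1/(1 - 9x) is 1/9.
The product f(x)*g(x) = 1/((1 - 2x)(1 - 9x)) has singularities at both 1/2 and 1/9, so its radius of convergence is the distance to the nearest one:
min(1/2, 1/9) = 1/9.

1/9


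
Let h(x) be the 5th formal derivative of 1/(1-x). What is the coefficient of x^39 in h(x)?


Differentiating 5 times: d^5/dx^5 [1/(1-x)] = 5!/(1-x)^6.
The expansion 1/(1-x)^6 = sum_{k>=0} C(k+5, 5) x^k, so the coefficient of x^n in 5!/(1-x)^6 is 5! * C(n+5, 5).
For n = 39: 120 * C(44, 5) = 120 * 1086008 = 130320960

130320960


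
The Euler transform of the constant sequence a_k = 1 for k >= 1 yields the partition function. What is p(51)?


The Euler transform converts the sequence a_k = 1 into the number of integer partitions.
Using the recurrence or dynamic programming:
p(51) = 239943

239943


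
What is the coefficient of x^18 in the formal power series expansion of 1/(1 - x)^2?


The negative binomial / multiset identity is
1/(1 - x)^r = sum_{k>=0} C(k + r - 1, r - 1) x^k.
Here r = 2 and k = 18, so the coefficient is
C(18 + 1, 1) = C(19, 1)
= 19

19


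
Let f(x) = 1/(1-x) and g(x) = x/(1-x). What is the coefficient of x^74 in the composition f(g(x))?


First simplify the composition: f(g(x)) = 1/(1 - x/(1-x)) = (1-x)/((1-x) - x) = (1-x)/(1-2x).
Now extract the coefficient. Write (1-x)/(1-2x) = 1/(1-2x) - x/(1-2x).
The coefficient of x^n in 1/(1-2x) is 2^n, and in x/(1-2x) is 2^(n-1) (for n >= 1).
So the coefficient of x^74 is 2^74 - 2^73 = 18889465931478580854784 - 9444732965739290427392 = 9444732965739290427392.

9444732965739290427392


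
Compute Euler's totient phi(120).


phi(n) counts integers in [1, n] coprime to n. Using the multiplicative formula phi(n) = n * prod_{p | n} (1 - 1/p):
120 = 2^3 * 3 * 5, so
phi(120) = 120 * (1 - 1/2) * (1 - 1/3) * (1 - 1/5) = 32.

32


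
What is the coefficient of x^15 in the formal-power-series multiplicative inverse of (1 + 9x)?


The inverse is 1/(1 + 9x). Apply the geometric identity 1/(1 - y) = sum_{k>=0} y^k with y = -9x:
1/(1 + 9x) = sum_{k>=0} (-9)^k x^k.
So the coefficient of x^15 is (-9)^15 = -205891132094649.

-205891132094649


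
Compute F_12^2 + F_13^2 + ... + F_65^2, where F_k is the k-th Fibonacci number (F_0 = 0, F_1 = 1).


There is a standard identity sum_{k=0}^{N} F_k^2 = F_N * F_{N+1} (proved inductively from the telescoping relation F_k^2 = F_k F_{k+1} - F_{k-1} F_k). Then
sum_{k=12}^{65} F_k^2 = F_65 F_66 - F_11 F_12.
Computing: F_65 = 17167680177565, F_66 = 27777890035288, F_11 = 89, F_12 = 144.
Sum = 17167680177565 * 27777890035288 - 89 * 144 = 476881932133394135955900904.

476881932133394135955900904


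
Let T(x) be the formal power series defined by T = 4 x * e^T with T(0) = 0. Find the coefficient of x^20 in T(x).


Apply the Lagrange inversion formula: if T = 4 x * phi(T) with phi(t) = e^t, then
[x^n] T = 4^n * (1/n) [t^(n-1)] phi(t)^n = 4^n * (1/n) [t^(n-1)] e^(n t) = 4^n * (1/n) * n^(n-1) / (n-1)! = 4^n * n^(n-1) / n!.
When c = 1 this is the Cayley count of rooted labeled trees on n vertices, divided by n!.
For n = 20: 4^20 * 20^19 / 20! = 1099511627776 * 5242880000000000000000000/2432902008176640000 = 35184372088832000000000000000/14849255421.

35184372088832000000000000000/14849255421


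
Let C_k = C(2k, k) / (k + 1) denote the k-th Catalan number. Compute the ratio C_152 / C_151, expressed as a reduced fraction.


Using C_k = (2k)! / (k! (k+1)!), the ratio C_{k+1}/C_k simplifies to
C_{k+1}/C_k = [(2k+2)! / ((k+1)! (k+2)!)] * [k! (k+1)! / (2k)!]
 = (2k+2)(2k+1) / ((k+1)(k+2)) = 2(2k+1) / (k+2).
For k = 151: 2(2*151 + 1) / (151 + 2) = 606/153 = 202/51.

202/51


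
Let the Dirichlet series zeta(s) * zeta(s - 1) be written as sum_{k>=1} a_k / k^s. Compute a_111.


Convolution gives a_k = sum_{d | k} d * 1 = sum_{d | k} d = sigma(k), the sum of positive divisors of k.
For k = 111, the divisors are 1, 3, 37, 111, so
sigma(111) = 1 + 3 + 37 + 111 = 152.

152


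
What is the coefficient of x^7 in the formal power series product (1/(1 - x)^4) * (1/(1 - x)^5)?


Combine the factors: (1/(1 - x)^4) * (1/(1 - x)^5) = 1/(1 - x)^9.
Then use 1/(1 - x)^r = sum_{k>=0} C(k + r - 1, r - 1) x^k with r = 9 and k = 7:
C(15, 8) = 6435.

6435


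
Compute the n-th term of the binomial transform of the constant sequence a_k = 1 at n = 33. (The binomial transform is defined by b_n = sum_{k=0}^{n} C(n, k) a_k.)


With a_k = 1 for all k, b_n = sum_{k=0}^{n} C(n, k) = 2^n by the binomial theorem.
For n = 33: 2^33 = 8589934592.

8589934592


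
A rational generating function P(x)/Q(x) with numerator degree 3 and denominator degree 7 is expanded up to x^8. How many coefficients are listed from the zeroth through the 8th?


Expanding up to x^8 gives the coefficients for x^0, x^1, ..., x^8.
That is 8 + 1 = 9 coefficients in total.

9


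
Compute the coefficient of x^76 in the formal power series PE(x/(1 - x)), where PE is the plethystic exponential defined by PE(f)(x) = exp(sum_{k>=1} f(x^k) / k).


For f(x) = x/(1 - x) we have
sum_{k>=1} f(x^k) / k = sum_{k>=1} (1/k) * x^k / (1 - x^k) = sum_{k, m >= 1} x^(k m) / k,
which after exponentiating simplifies to
PE(x/(1 - x)) = prod_{k>=1} 1 / (1 - x^k).
This is the generating function for the partition function p(n), so the coefficient of x^76 is p(76).
Computing p(76) by dynamic programming over parts 1, 2, ..., 76: p(76) = 9289091.

9289091


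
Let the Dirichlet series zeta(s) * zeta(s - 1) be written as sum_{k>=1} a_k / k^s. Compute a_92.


Convolution gives a_k = sum_{d | k} d * 1 = sum_{d | k} d = sigma(k), the sum of positive divisors of k.
For k = 92, the divisors are 1, 2, 4, 23, 46, 92, so
sigma(92) = 1 + 2 + 4 + 23 + 46 + 92 = 168.

168


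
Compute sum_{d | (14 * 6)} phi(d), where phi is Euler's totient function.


First, 14 * 6 = 84. One classical identity is sum_{d | n} phi(d) = n (each k in [1, n] has a unique gcd with n, and among the k's with gcd(k, n) = n/d there are phi(d) of them). So the sum equals 84. We also verify directly:
Divisors of 84: 1, 2, 3, 4, 6, 7, 12, 14, 21, 28, 42, 84.
phi values: 1, 1, 2, 2, 2, 6, 4, 6, 12, 12, 12, 24.
Sum = 84.

84


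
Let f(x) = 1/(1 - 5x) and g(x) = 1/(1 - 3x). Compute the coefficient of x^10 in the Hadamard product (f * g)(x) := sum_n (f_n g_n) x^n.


f has coefficients f_k = 5^k and g has coefficients g_k = 3^k, so the Hadamard product has coefficient (f*g)_k = 5^k * 3^k = 15^k.
For k = 10: 15^10 = 576650390625.

576650390625


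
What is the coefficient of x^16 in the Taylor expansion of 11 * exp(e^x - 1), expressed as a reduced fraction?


exp(e^x - 1) = sum_{k>=0} Bell_k x^k / k!, where Bell_k is the k-th Bell number.
So the coefficient of x^16 is 11 * Bell_16 / 16!.
Computing: Bell_16 = 10480142147 and 16! = 20922789888000, giving
11 * 10480142147/20922789888000 = 10480142147/1902071808000.

10480142147/1902071808000


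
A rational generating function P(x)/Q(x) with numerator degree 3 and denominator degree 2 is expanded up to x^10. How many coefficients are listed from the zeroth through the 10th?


Expanding up to x^10 gives the coefficients for x^0, x^1, ..., x^10.
That is 10 + 1 = 11 coefficients in total.

11


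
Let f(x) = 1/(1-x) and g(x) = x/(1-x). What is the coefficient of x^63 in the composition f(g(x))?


First simplify the composition: f(g(x)) = 1/(1 - x/(1-x)) = (1-x)/((1-x) - x) = (1-x)/(1-2x).
Now extract the coefficient. Write (1-x)/(1-2x) = 1/(1-2x) - x/(1-2x).
The coefficient of x^n in 1/(1-2x) is 2^n, and in x/(1-2x) is 2^(n-1) (for n >= 1).
So the coefficient of x^63 is 2^63 - 2^62 = 9223372036854775808 - 4611686018427387904 = 4611686018427387904.

4611686018427387904


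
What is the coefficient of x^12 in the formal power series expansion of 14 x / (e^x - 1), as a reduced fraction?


The exponential generating function for Bernoulli numbers is
x / (e^x - 1) = sum_{k>=0} B_k x^k / k!.
So the coefficient of x^12 in 14 x / (e^x - 1) is 14 B_12 / 12!.
Computing: B_12 = -691/2730, 12! = 479001600, giving
14 * -691/2730 / 479001600 = -691/93405312000.

-691/93405312000


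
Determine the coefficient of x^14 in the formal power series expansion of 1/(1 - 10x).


The geometric series identity gives 1/(1 - c x) = sum_{k>=0} c^k x^k, so the coefficient of x^k is c^k.
Here c = 10 and k = 14.
Computing: 10^14 = 100000000000000

100000000000000


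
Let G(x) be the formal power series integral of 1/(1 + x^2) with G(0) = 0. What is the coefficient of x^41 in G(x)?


1/(1 + x^2) = sum_{j>=0} (-1)^j x^(2j). Integrating termwise with G(0) = 0:
G(x) = sum_{j>=0} (-1)^j x^(2j+1) / (2j+1) = arctan(x).
Only odd powers are nonzero. For x^41 write 41 = 2*20 + 1, giving
(-1)^20 / 41 = 1/41 = 1/41.

1/41


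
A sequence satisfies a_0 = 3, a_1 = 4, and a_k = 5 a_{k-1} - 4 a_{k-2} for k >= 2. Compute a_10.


The characteristic equation is t^2 - 5 t + 4 = 0, with roots r_1 = 4 and r_2 = 1 (so c_1 = r_1 + r_2, c_2 = -r_1 r_2 as required).
One can use the closed form a_n = A r_1^n + B r_2^n, but direct iteration is more reliable:
a_0 = 3, a_1 = 4, a_2 = 8, a_3 = 24, a_4 = 88, a_5 = 344, a_6 = 1368, a_7 = 5464, a_8 = 21848, a_9 = 87384, a_10 = 349528.
So a_10 = 349528.

349528


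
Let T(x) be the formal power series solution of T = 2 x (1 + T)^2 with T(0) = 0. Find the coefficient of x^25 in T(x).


Apply the Lagrange inversion formula: if T = 2 x * phi(T) with phi(t) = (1 + t)^2, then [x^n] T = 2^n * (1/n) [t^(n-1)] phi(t)^n = 2^n * (1/n) [t^(n-1)] (1 + t)^(2n) = 2^n * (1/n) C(2n, n-1).
Using the identity C(2n, n-1) = C(2n, n) * n / (n+1), the unscaled factor equals C(2n, n) / (n+1) = C_n, the n-th Catalan number.
For n = 25: C_25 = C(50, 25) / 26 = 126410606437752/26 = 4861946401452.
With the 2^25 = 33554432 factor, the coefficient is 33554432 * 4861946401452 = 163139849915165835264.

163139849915165835264


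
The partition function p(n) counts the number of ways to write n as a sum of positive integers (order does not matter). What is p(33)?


Using the generating function prod_{k>=1} 1/(1-x^k), we compute p(33).
By dynamic programming over parts 1 through 33:
p(33) = 10143

10143


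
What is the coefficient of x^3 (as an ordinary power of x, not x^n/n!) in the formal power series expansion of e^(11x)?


The exponential series is e^y = sum_{k>=0} y^k / k!. Substituting y = 11x gives
e^(11x) = sum_{k>=0} 11^k x^k / k!.
So the coefficient of x^n is a^n/n! with a = 11, n = 3:
11^3 / 3! = 1331/6 = 1331/6

1331/6


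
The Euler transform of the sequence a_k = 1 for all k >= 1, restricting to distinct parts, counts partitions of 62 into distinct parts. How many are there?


Partitions of 62 into distinct parts can be computed via generating function.
Product (1+x)(1+x^2)(1+x^3)...
The coefficient of x^62 = 13394

13394


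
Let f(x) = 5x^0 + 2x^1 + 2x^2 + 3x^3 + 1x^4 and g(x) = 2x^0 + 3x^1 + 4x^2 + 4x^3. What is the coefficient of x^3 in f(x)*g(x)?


Cauchy product at x^3:
5*4 + 2*4 + 2*3 + 3*2
= 40

40


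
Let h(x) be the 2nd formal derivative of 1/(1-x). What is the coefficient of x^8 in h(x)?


Differentiating 2 times: d^2/dx^2 [1/(1-x)] = 2!/(1-x)^3.
The expansion 1/(1-x)^3 = sum_{k>=0} C(k+2, 2) x^k, so the coefficient of x^n in 2!/(1-x)^3 is 2! * C(n+2, 2).
For n = 8: 2 * C(10, 2) = 2 * 45 = 90

90


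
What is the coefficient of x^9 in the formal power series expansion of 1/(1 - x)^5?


The expansion 1/(1 - x)^r = sum_{k>=0} C(k + r - 1, r - 1) x^k follows from the multiset / negative-binomial theorem (or from repeated differentiation of the geometric series).
For r = 5 and k = 9:
C(13, 4) = 6227020800 / (24 * 362880) = 715.

715


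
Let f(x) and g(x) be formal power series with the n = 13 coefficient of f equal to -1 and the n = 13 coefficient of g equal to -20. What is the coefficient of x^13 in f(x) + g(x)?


Addition of formal power series is termwise.
The coefficient of x^13 in f + g = -1 + -20
= -21

-21


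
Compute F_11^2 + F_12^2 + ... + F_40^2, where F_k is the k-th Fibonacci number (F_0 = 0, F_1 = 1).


There is a standard identity sum_{k=0}^{N} F_k^2 = F_N * F_{N+1} (proved inductively from the telescoping relation F_k^2 = F_k F_{k+1} - F_{k-1} F_k). Then
sum_{k=11}^{40} F_k^2 = F_40 F_41 - F_10 F_11.
Computing: F_40 = 102334155, F_41 = 165580141, F_10 = 55, F_11 = 89.
Sum = 102334155 * 165580141 - 55 * 89 = 16944503814010960.

16944503814010960


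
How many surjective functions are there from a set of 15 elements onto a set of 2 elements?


By inclusion-exclusion on which target elements are missed, the number of surjections from an n-set onto a k-set is
surj(n, k) = sum_{j=0}^{k} (-1)^j C(k, j) (k - j)^n.
Equivalently surj(n, k) = k! * S(n, k), where S(n, k) is the Stirling number of the second kind.
For n = 15, k = 2:
S(15, 2) = 16383, so
surj = 2! * 16383 = 2 * 16383 = 32766.

32766


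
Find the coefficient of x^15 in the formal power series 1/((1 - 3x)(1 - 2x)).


By partial fractions or Cauchy convolution:
The coefficient equals sum_{k=0}^{15} 3^k * 2^(15-k).
= 42981185

42981185


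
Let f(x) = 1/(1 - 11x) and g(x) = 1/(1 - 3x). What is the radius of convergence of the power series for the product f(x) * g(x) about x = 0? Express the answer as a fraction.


The radius of 1/(1 - 11x) is 1/11 (nearest singularity at x = 1/11), and the radius of 1/(1 - 3x) is 1/3.
The product f(x)*g(x) = 1/((1 - 11x)(1 - 3x)) has singularities at both 1/11 and 1/3, so its radius of convergence is the distance to the nearest one:
min(1/11, 1/3) = 1/11.

1/11


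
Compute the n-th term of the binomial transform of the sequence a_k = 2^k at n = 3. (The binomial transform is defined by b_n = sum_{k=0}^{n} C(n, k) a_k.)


With a_k = 2^k, b_n = sum_{k=0}^{n} C(n, k) 2^k = (1 + 2)^n by the binomial theorem.
For n = 3: (1 + 2)^3 = 3^3 = 27.

27


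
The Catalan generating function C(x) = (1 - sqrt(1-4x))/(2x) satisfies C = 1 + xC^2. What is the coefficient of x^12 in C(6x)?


Substituting x -> 6x scales the n-th coefficient by 6^n, so [x^12] C(6x) = 6^12 * C_12.
C_12 = C(2*12, 12)/(13) = 2704156/13 = 208012.
So 6^12 * 208012 = 2176782336 * 208012 = 452796847276032.

452796847276032


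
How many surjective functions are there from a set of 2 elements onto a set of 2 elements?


By inclusion-exclusion on which target elements are missed, the number of surjections from an n-set onto a k-set is
surj(n, k) = sum_{j=0}^{k} (-1)^j C(k, j) (k - j)^n.
Equivalently surj(n, k) = k! * S(n, k), where S(n, k) is the Stirling number of the second kind.
For n = 2, k = 2:
S(2, 2) = 1, so
surj = 2! * 1 = 2 * 1 = 2.

2


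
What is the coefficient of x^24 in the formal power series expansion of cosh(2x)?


The Maclaurin series is cosh(t) = sum_{m>=0} t^(2m) / (2m)!, so substituting t = 2x, only even powers of x are nonzero, with coefficient of x^(2m) equal to 2^(2m) / (2m)!.
For x^24 the coefficient is 2^24/24! = 16777216/620448401733239439360000 = 4/147926426347074375.

4/147926426347074375


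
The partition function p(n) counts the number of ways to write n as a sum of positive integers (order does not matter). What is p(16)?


Using the generating function prod_{k>=1} 1/(1-x^k), we compute p(16).
By dynamic programming over parts 1 through 16:
p(16) = 231

231


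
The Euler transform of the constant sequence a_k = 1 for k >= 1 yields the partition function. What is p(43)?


The Euler transform converts the sequence a_k = 1 into the number of integer partitions.
Using the recurrence or dynamic programming:
p(43) = 63261

63261


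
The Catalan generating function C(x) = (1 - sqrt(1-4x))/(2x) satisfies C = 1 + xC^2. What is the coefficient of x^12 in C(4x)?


Substituting x -> 4x scales the n-th coefficient by 4^n, so [x^12] C(4x) = 4^12 * C_12.
C_12 = C(2*12, 12)/(13) = 2704156/13 = 208012.
So 4^12 * 208012 = 16777216 * 208012 = 3489862254592.

3489862254592


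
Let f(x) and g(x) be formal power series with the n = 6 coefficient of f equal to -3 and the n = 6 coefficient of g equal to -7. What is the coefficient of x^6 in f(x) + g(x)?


Addition of formal power series is termwise.
The coefficient of x^6 in f + g = -3 + -7
= -10

-10


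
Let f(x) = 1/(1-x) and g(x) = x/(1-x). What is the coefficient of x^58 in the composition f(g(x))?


First simplify the composition: f(g(x)) = 1/(1 - x/(1-x)) = (1-x)/((1-x) - x) = (1-x)/(1-2x).
Now extract the coefficient. Write (1-x)/(1-2x) = 1/(1-2x) - x/(1-2x).
The coefficient of x^n in 1/(1-2x) is 2^n, and in x/(1-2x) is 2^(n-1) (for n >= 1).
So the coefficient of x^58 is 2^58 - 2^57 = 288230376151711744 - 144115188075855872 = 144115188075855872.

144115188075855872


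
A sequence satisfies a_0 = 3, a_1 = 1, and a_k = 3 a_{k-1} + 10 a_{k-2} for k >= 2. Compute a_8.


The characteristic equation is t^2 - 3 t - 10 = 0, with roots r_1 = 5 and r_2 = -2 (so c_1 = r_1 + r_2, c_2 = -r_1 r_2 as required).
One can use the closed form a_n = A r_1^n + B r_2^n, but direct iteration is more reliable:
a_0 = 3, a_1 = 1, a_2 = 33, a_3 = 109, a_4 = 657, a_5 = 3061, a_6 = 15753, a_7 = 77869, a_8 = 391137.
So a_8 = 391137.

391137


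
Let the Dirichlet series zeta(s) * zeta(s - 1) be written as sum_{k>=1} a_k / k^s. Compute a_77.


Convolution gives a_k = sum_{d | k} d * 1 = sum_{d | k} d = sigma(k), the sum of positive divisors of k.
For k = 77, the divisors are 1, 7, 11, 77, so
sigma(77) = 1 + 7 + 11 + 77 = 96.

96


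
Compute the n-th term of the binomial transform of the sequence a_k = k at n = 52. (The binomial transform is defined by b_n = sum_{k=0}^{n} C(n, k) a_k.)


With a_k = k, b_n = sum_{k=0}^{n} C(n, k) k. Using k * C(n, k) = n * C(n-1, k-1) gives b_n = n * sum_{k>=1} C(n-1, k-1) = n * 2^(n-1).
For n = 52: 52 * 2^51 = 52 * 2251799813685248 = 117093590311632896.

117093590311632896


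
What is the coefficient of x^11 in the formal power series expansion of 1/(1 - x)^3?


The negative binomial / multiset identity is
1/(1 - x)^r = sum_{k>=0} C(k + r - 1, r - 1) x^k.
Here r = 3 and k = 11, so the coefficient is
C(11 + 2, 2) = C(13, 2)
= 78

78


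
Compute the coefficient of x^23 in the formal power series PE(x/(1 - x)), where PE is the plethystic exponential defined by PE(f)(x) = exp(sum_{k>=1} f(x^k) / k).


For f(x) = x/(1 - x) we have
sum_{k>=1} f(x^k) / k = sum_{k>=1} (1/k) * x^k / (1 - x^k) = sum_{k, m >= 1} x^(k m) / k,
which after exponentiating simplifies to
PE(x/(1 - x)) = prod_{k>=1} 1 / (1 - x^k).
This is the generating function for the partition function p(n), so the coefficient of x^23 is p(23).
Computing p(23) by dynamic programming over parts 1, 2, ..., 23: p(23) = 1255.

1255


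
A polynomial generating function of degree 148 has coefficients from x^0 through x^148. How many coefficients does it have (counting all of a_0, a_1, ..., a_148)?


A polynomial of degree 148 takes the form a_0 + a_1 x + ... + a_148 x^148.
The number of coefficients is 148 + 1 = 149.

149


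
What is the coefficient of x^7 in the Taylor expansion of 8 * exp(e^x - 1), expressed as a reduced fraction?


exp(e^x - 1) = sum_{k>=0} Bell_k x^k / k!, where Bell_k is the k-th Bell number.
So the coefficient of x^7 is 8 * Bell_7 / 7!.
Computing: Bell_7 = 877 and 7! = 5040, giving
8 * 877/5040 = 877/630.

877/630


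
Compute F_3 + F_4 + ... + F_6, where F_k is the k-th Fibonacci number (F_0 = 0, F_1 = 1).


Use the identity sum_{k=0}^{N} F_k = F_{N+2} - 1 (which follows from F_{k+2} - F_{k+1} = F_k). Then
sum_{k=3}^{6} F_k = (F_{8} - 1) - (F_{4} - 1) = F_{8} - F_{4}.
Computing: F_{8} = 21, F_{4} = 3, so
Sum = 21 - 3 = 18.

18


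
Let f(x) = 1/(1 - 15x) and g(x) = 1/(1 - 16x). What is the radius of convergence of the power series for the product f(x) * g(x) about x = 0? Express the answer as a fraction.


The radius of 1/(1 - 15x) is 1/15 (nearest singularity at x = 1/15), and the radius of 1/(1 - 16x) is 1/16.
The product f(x)*g(x) = 1/((1 - 15x)(1 - 16x)) has singularities at both 1/15 and 1/16, so its radius of convergence is the distance to the nearest one:
min(1/15, 1/16) = 1/16.

1/16


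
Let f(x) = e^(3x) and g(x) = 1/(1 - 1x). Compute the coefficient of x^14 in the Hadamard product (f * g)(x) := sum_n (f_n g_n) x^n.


Expanding: f_k = 3^k/k! (from e^(3x)) and g_k = 1^k (from 1/(1 - 1x)). So the Hadamard coefficient (f * g)_k = 3^k 1^k / k! = (3)^k / k!.
For k = 14: 3^14/14! = 4782969/87178291200 = 19683/358758400.

19683/358758400


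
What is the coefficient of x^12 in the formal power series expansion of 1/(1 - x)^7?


The expansion 1/(1 - x)^r = sum_{k>=0} C(k + r - 1, r - 1) x^k follows from the multiset / negative-binomial theorem (or from repeated differentiation of the geometric series).
For r = 7 and k = 12:
C(18, 6) = 6402373705728000 / (720 * 479001600) = 18564.

18564


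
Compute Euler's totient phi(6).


phi(n) counts integers in [1, n] coprime to n. Using the multiplicative formula phi(n) = n * prod_{p | n} (1 - 1/p):
6 = 2 * 3, so
phi(6) = 6 * (1 - 1/2) * (1 - 1/3) = 2.

2


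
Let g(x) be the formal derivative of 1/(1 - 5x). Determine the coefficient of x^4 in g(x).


Differentiate termwise: d/dx sum_{k>=0} 5^k x^k = sum_{k>=1} k 5^k x^(k-1) = sum_{j>=0} (j+1) 5^(j+1) x^j.
Equivalently, d/dx [1/(1 - 5x)] = 5/(1 - 5x)^2.
For j = 4: 5 * 5^5 = 5 * 3125 = 15625.

15625


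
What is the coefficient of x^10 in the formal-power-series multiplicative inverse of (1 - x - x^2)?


Let the inverse be f(x) = sum_{k>=0} a_k x^k. From f(x) * (1 - x - x^2) = 1 and matching coefficients:
 x^0: a_0 = 1.
 x^1: a_1 - a_0 = 0, so a_1 = 1.
 x^k (k >= 2): a_k - a_{k-1} - a_{k-2} = 0, i.e. a_k = a_{k-1} + a_{k-2}.
This is the Fibonacci-type recurrence shifted so that a_0 = a_1 = 1.
Iterating: a_0=1, a_1=1, a_2=2, a_3=3, a_4=5, a_5=8, a_6=13, a_7=21, a_8=34, a_9=55, ...
a_10 = 89.

89


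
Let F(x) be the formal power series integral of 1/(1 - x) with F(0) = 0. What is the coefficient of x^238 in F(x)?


1/(1 - x) = sum_{k>=0} x^k. Integrating termwise and using F(0) = 0 gives
F(x) = sum_{k>=0} x^(k+1) / (k+1) = sum_{m>=1} x^m / m = -ln(1 - x).
So the coefficient of x^238 is 1/238 = 1/238.

1/238


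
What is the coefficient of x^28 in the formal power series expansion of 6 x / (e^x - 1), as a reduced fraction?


The exponential generating function for Bernoulli numbers is
x / (e^x - 1) = sum_{k>=0} B_k x^k / k!.
So the coefficient of x^28 in 6 x / (e^x - 1) is 6 B_28 / 28!.
Computing: B_28 = -23749461029/870, 28! = 304888344611713860501504000000, giving
6 * -23749461029/870 / 304888344611713860501504000000 = -3392780147/6315544281242644253245440000000.

-3392780147/6315544281242644253245440000000


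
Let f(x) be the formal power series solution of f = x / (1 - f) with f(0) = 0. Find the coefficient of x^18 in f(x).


Apply Lagrange inversion: f = x * phi(f) with phi(t) = 1/(1 - t), so
[x^n] f = (1/n) [t^(n-1)] phi(t)^n = (1/n) [t^(n-1)] (1 - t)^(-n) = (1/n) C(2n - 2, n - 1) = C_{n-1}.
For n = 18: C_17 = C(34, 17) / 18 = 2333606220/18 = 129644790 = 129644790.

129644790


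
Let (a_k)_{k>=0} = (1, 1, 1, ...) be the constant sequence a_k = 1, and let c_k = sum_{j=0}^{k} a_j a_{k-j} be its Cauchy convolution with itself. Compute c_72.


Since a_j = 1 for all j >= 0, the convolution sum becomes
c_k = sum_{j=0}^{k} 1 * 1 = 1 * (k + 1).
Equivalently, the generating function of (a_k) is 1/(1 - x) and its square is 1/(1 - x)^2 = sum_{k>=0} 1(k + 1) x^k.
For k = 72: 1 * 73 = 73.

73


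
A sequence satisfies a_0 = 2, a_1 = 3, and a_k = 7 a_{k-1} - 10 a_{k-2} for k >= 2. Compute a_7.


The characteristic equation is t^2 - 7 t + 10 = 0, with roots r_1 = 5 and r_2 = 2 (so c_1 = r_1 + r_2, c_2 = -r_1 r_2 as required).
One can use the closed form a_n = A r_1^n + B r_2^n, but direct iteration is more reliable:
a_0 = 2, a_1 = 3, a_2 = 1, a_3 = -23, a_4 = -171, a_5 = -967, a_6 = -5059, a_7 = -25743.
So a_7 = -25743.

-25743


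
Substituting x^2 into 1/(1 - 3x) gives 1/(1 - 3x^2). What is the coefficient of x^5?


Since 1/(1 - 3x^2) only has even powers of x,
the coefficient of x^5 (odd) is 0.

0


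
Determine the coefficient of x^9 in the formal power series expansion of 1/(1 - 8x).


The geometric series identity gives 1/(1 - c x) = sum_{k>=0} c^k x^k, so the coefficient of x^k is c^k.
Here c = 8 and k = 9.
Computing: 8^9 = 134217728

134217728


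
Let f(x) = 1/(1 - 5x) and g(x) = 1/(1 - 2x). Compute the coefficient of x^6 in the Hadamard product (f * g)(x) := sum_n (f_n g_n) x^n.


f has coefficients f_k = 5^k and g has coefficients g_k = 2^k, so the Hadamard product has coefficient (f*g)_k = 5^k * 2^k = 10^k.
For k = 6: 10^6 = 1000000.

1000000


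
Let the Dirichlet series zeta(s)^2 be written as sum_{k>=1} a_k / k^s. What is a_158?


The Dirichlet convolution of the constant function 1 with itself gives (1 * 1)(k) = sum_{d | k} 1 = d(k), the number of positive divisors of k.
Since zeta(s) = sum_{k>=1} 1/k^s, we have zeta(s)^2 = sum_{k>=1} d(k)/k^s, so a_k = d(k).
For k = 158: the divisors are 1, 2, 79, 158.
Count = 4.

4


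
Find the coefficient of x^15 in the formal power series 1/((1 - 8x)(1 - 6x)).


By partial fractions or Cauchy convolution:
The coefficient equals sum_{k=0}^{15} 8^k * 6^(15-k).
= 139326933401600

139326933401600
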